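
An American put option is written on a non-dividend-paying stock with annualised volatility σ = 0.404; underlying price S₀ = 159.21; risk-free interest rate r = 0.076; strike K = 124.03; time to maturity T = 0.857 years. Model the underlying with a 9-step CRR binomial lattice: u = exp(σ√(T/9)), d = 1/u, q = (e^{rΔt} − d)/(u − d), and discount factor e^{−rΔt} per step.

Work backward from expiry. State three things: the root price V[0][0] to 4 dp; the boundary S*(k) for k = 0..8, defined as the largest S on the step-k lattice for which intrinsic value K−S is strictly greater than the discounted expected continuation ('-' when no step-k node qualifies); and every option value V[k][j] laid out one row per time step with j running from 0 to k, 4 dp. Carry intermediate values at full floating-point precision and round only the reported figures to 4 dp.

params: Δt=0.09522 u=1.13277 d=0.88279 q=0.49793 e^(-rΔt)=0.99279
t_9 payoffs: 72.1868 57.5064 38.6689 14.4972 0.0000 0.0000 0.0000 0.0000 0.0000 0.0000
t_8: node(8,0) S=58.7265 payoff=65.3035 vs cont=64.4092 → 65.3035 [stop]  node(8,1) S=75.3560 payoff=48.6740 vs cont=47.7796 → 48.6740 [stop]  node(8,2) S=96.6946 payoff=27.3354 vs cont=26.4411 → 27.3354 [stop]  node(8,3) S=124.0755 payoff=0.0000 vs cont=7.2262 → 7.2262 [wait]  node(8,4) S=159.2100 payoff=0.0000 vs cont=0.0000 → 0.0000 [wait]  node(8,5) S=204.2935 payoff=0.0000 vs cont=0.0000 → 0.0000 [wait]  node(8,6) S=262.1432 payoff=0.0000 vs cont=0.0000 → 0.0000 [wait]  node(8,7) S=336.3743 payoff=0.0000 vs cont=0.0000 → 0.0000 [wait]  node(8,8) S=431.6253 payoff=0.0000 vs cont=0.0000 → 0.0000 [wait]  ⇒ S*(8)=96.6946
t_7: node(7,0) S=66.5236 payoff=57.5064 vs cont=56.6120 → 57.5064 [stop]  node(7,1) S=85.3611 payoff=38.6689 vs cont=37.7745 → 38.6689 [stop]  node(7,2) S=109.5328 payoff=14.4972 vs cont=17.1975 → 17.1975 [wait]  node(7,3) S=140.5492 payoff=0.0000 vs cont=3.6019 → 3.6019 [wait]  node(7,4) S=180.3484 payoff=0.0000 vs cont=0.0000 → 0.0000 [wait]  node(7,5) S=231.4177 payoff=0.0000 vs cont=0.0000 → 0.0000 [wait]  node(7,6) S=296.9482 payoff=0.0000 vs cont=0.0000 → 0.0000 [wait]  node(7,7) S=381.0349 payoff=0.0000 vs cont=0.0000 → 0.0000 [wait]  ⇒ S*(7)=85.3611
t_6: node(6,0) S=75.3560 payoff=48.6740 vs cont=47.7796 → 48.6740 [stop]  node(6,1) S=96.6946 payoff=27.3354 vs cont=27.7760 → 27.7760 [wait]  node(6,2) S=124.0755 payoff=0.0000 vs cont=10.3527 → 10.3527 [wait]  node(6,3) S=159.2100 payoff=0.0000 vs cont=1.7954 → 1.7954 [wait]  node(6,4) S=204.2935 payoff=0.0000 vs cont=0.0000 → 0.0000 [wait]  node(6,5) S=262.1432 payoff=0.0000 vs cont=0.0000 → 0.0000 [wait]  node(6,6) S=336.3743 payoff=0.0000 vs cont=0.0000 → 0.0000 [wait]  ⇒ S*(6)=75.3560
t_5: node(5,0) S=85.3611 payoff=38.6689 vs cont=37.9923 → 38.6689 [stop]  node(5,1) S=109.5328 payoff=14.4972 vs cont=18.9627 → 18.9627 [wait]  node(5,2) S=140.5492 payoff=0.0000 vs cont=6.0478 → 6.0478 [wait]  node(5,3) S=180.3484 payoff=0.0000 vs cont=0.8949 → 0.8949 [wait]  node(5,4) S=231.4177 payoff=0.0000 vs cont=0.0000 → 0.0000 [wait]  node(5,5) S=296.9482 payoff=0.0000 vs cont=0.0000 → 0.0000 [wait]  ⇒ S*(5)=85.3611
t_4: node(4,0) S=96.6946 payoff=27.3354 vs cont=28.6485 → 28.6485 [wait]  node(4,1) S=124.0755 payoff=0.0000 vs cont=12.4416 → 12.4416 [wait]  node(4,2) S=159.2100 payoff=0.0000 vs cont=3.4569 → 3.4569 [wait]  node(4,3) S=204.2935 payoff=0.0000 vs cont=0.4461 → 0.4461 [wait]  node(4,4) S=262.1432 payoff=0.0000 vs cont=0.0000 → 0.0000 [wait]  ⇒ S*(4)=-
t_3: node(3,0) S=109.5328 payoff=14.4972 vs cont=20.4303 → 20.4303 [wait]  node(3,1) S=140.5492 payoff=0.0000 vs cont=7.9104 → 7.9104 [wait]  node(3,2) S=180.3484 payoff=0.0000 vs cont=1.9436 → 1.9436 [wait]  node(3,3) S=231.4177 payoff=0.0000 vs cont=0.2223 → 0.2223 [wait]  ⇒ S*(3)=-
t_2: node(2,0) S=124.0755 payoff=0.0000 vs cont=14.0939 → 14.0939 [wait]  node(2,1) S=159.2100 payoff=0.0000 vs cont=4.9038 → 4.9038 [wait]  node(2,2) S=204.2935 payoff=0.0000 vs cont=1.0787 → 1.0787 [wait]  ⇒ S*(2)=-
t_1: node(1,0) S=140.5492 payoff=0.0000 vs cont=9.4493 → 9.4493 [wait]  node(1,1) S=180.3484 payoff=0.0000 vs cont=2.9775 → 2.9775 [wait]  ⇒ S*(1)=-
t_0: node(0,0) S=159.2100 payoff=0.0000 vs cont=6.1819 → 6.1819 [wait]  ⇒ S*(0)=-

price = 6.1819
boundary = - - - - - 85.3611 75.3560 85.3611 96.6946
tree:
6.1819
9.4493 2.9775
14.0939 4.9038 1.0787
20.4303 7.9104 1.9436 0.2223
28.6485 12.4416 3.4569 0.4461 0.0000
38.6689 18.9627 6.0478 0.8949 0.0000 0.0000
48.6740 27.7760 10.3527 1.7954 0.0000 0.0000 0.0000
57.5064 38.6689 17.1975 3.6019 0.0000 0.0000 0.0000 0.0000
65.3035 48.6740 27.3354 7.2262 0.0000 0.0000 0.0000 0.0000 0.0000
72.1868 57.5064 38.6689 14.4972 0.0000 0.0000 0.0000 0.0000 0.0000 0.0000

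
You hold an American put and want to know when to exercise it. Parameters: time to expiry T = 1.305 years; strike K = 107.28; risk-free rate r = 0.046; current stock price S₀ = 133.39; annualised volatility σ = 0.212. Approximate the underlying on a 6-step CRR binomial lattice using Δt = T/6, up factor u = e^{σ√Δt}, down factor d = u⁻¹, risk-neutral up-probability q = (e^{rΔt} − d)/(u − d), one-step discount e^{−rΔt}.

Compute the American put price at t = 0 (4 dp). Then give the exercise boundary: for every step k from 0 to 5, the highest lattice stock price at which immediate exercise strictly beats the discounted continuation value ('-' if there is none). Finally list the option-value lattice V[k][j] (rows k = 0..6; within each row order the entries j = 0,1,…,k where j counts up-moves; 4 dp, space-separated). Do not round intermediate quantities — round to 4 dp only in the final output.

Δt=0.21750, u=1.10392, d=0.90586, q=0.52607, disc=e^(-rΔt)=0.99004
k=6 terminal: V=max(K-S,0) → 33.5761 17.4610 0.0000 0.0000 0.0000 0.0000 0.0000
k=5: j=0 S=81.3634 intr=25.9166 cont=24.8486 V=25.9166[EX]; j=1 S=99.1532 intr=8.1268 cont=8.1929 V=8.1929[hold]; j=2 S=120.8327 intr=0.0000 cont=0.0000 V=0.0000[hold]; j=3 S=147.2523 intr=0.0000 cont=0.0000 V=0.0000[hold]; j=4 S=179.4484 intr=0.0000 cont=0.0000 V=0.0000[hold]; j=5 S=218.6841 intr=0.0000 cont=0.0000 V=0.0000[hold]  S*(5)=81.3634
k=4: j=0 S=89.8190 intr=17.4610 cont=16.4275 V=17.4610[EX]; j=1 S=109.4575 intr=0.0000 cont=3.8442 V=3.8442[hold]; j=2 S=133.3900 intr=0.0000 cont=0.0000 V=0.0000[hold]; j=3 S=162.5552 intr=0.0000 cont=0.0000 V=0.0000[hold]; j=4 S=198.0972 intr=0.0000 cont=0.0000 V=0.0000[hold]  S*(4)=89.8190
k=3: j=0 S=99.1532 intr=8.1268 cont=10.1951 V=10.1951[hold]; j=1 S=120.8327 intr=0.0000 cont=1.8037 V=1.8037[hold]; j=2 S=147.2523 intr=0.0000 cont=0.0000 V=0.0000[hold]; j=3 S=179.4484 intr=0.0000 cont=0.0000 V=0.0000[hold]  S*(3)=-
k=2: j=0 S=109.4575 intr=0.0000 cont=5.7231 V=5.7231[hold]; j=1 S=133.3900 intr=0.0000 cont=0.8463 V=0.8463[hold]; j=2 S=162.5552 intr=0.0000 cont=0.0000 V=0.0000[hold]  S*(2)=-
k=1: j=0 S=120.8327 intr=0.0000 cont=3.1262 V=3.1262[hold]; j=1 S=147.2523 intr=0.0000 cont=0.3971 V=0.3971[hold]  S*(1)=-
k=0: j=0 S=133.3900 intr=0.0000 cont=1.6737 V=1.6737[hold]  S*(0)=-

price = 1.6737
boundary = - - - - 89.8190 81.3634
tree:
1.6737
3.1262 0.3971
5.7231 0.8463 0.0000
10.1951 1.8037 0.0000 0.0000
17.4610 3.8442 0.0000 0.0000 0.0000
25.9166 8.1929 0.0000 0.0000 0.0000 0.0000
33.5761 17.4610 0.0000 0.0000 0.0000 0.0000 0.0000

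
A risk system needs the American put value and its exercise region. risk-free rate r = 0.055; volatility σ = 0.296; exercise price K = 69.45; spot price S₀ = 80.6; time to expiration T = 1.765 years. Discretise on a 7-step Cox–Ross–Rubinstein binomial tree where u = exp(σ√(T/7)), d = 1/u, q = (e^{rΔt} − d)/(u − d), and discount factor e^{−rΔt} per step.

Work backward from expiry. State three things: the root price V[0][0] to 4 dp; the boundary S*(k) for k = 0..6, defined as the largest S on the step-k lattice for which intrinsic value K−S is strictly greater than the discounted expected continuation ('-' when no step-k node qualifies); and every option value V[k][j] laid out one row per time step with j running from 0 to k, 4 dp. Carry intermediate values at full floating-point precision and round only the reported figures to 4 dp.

price = 4.6793
boundary = - - - 51.6040 44.4768 51.6040 59.8734
tree:
4.6793
7.5688 2.0282
11.8582 3.6503 0.5235
17.8460 6.4236 1.0827 0.0000
24.9732 10.9569 2.2391 0.0000 0.0000
31.1161 17.8460 4.6306 0.0000 0.0000 0.0000
36.4106 24.9732 9.5766 0.0000 0.0000 0.0000 0.0000
40.9738 31.1161 17.8460 0.0000 0.0000 0.0000 0.0000 0.0000

Δt=0.25214, u=1.16025, d=0.86189, q=0.50971, disc=e^(-rΔt)=0.98623
k=7 terminal: V=max(K-S,0) → 40.9738 31.1161 17.8460 0.0000 0.0000 0.0000 0.0000 0.0000
k=6: j=0 S=33.0394 intr=36.4106 cont=35.4541 V=36.4106[EX]; j=1 S=44.4768 intr=24.9732 cont=24.0168 V=24.9732[EX]; j=2 S=59.8734 intr=9.5766 cont=8.6291 V=9.5766[EX]; j=3 S=80.6000 intr=0.0000 cont=0.0000 V=0.0000[hold]; j=4 S=108.5016 intr=0.0000 cont=0.0000 V=0.0000[hold]; j=5 S=146.0619 intr=0.0000 cont=0.0000 V=0.0000[hold]; j=6 S=196.6246 intr=0.0000 cont=0.0000 V=0.0000[hold]  S*(6)=59.8734
k=5: j=0 S=38.3339 intr=31.1161 cont=30.1596 V=31.1161[EX]; j=1 S=51.6040 intr=17.8460 cont=16.8895 V=17.8460[EX]; j=2 S=69.4680 intr=0.0000 cont=4.6306 V=4.6306[hold]; j=3 S=93.5159 intr=0.0000 cont=0.0000 V=0.0000[hold]; j=4 S=125.8886 intr=0.0000 cont=0.0000 V=0.0000[hold]; j=5 S=169.4679 intr=0.0000 cont=0.0000 V=0.0000[hold]  S*(5)=51.6040
k=4: j=0 S=44.4768 intr=24.9732 cont=24.0168 V=24.9732[EX]; j=1 S=59.8734 intr=9.5766 cont=10.9569 V=10.9569[hold]; j=2 S=80.6000 intr=0.0000 cont=2.2391 V=2.2391[hold]; j=3 S=108.5016 intr=0.0000 cont=0.0000 V=0.0000[hold]; j=4 S=146.0619 intr=0.0000 cont=0.0000 V=0.0000[hold]  S*(4)=44.4768
k=3: j=0 S=51.6040 intr=17.8460 cont=17.5834 V=17.8460[EX]; j=1 S=69.4680 intr=0.0000 cont=6.4236 V=6.4236[hold]; j=2 S=93.5159 intr=0.0000 cont=1.0827 V=1.0827[hold]; j=3 S=125.8886 intr=0.0000 cont=0.0000 V=0.0000[hold]  S*(3)=51.6040
k=2: j=0 S=59.8734 intr=9.5766 cont=11.8582 V=11.8582[hold]; j=1 S=80.6000 intr=0.0000 cont=3.6503 V=3.6503[hold]; j=2 S=108.5016 intr=0.0000 cont=0.5235 V=0.5235[hold]  S*(2)=-
k=1: j=0 S=69.4680 intr=0.0000 cont=7.5688 V=7.5688[hold]; j=1 S=93.5159 intr=0.0000 cont=2.0282 V=2.0282[hold]  S*(1)=-
k=0: j=0 S=80.6000 intr=0.0000 cont=4.6793 V=4.6793[hold]  S*(0)=-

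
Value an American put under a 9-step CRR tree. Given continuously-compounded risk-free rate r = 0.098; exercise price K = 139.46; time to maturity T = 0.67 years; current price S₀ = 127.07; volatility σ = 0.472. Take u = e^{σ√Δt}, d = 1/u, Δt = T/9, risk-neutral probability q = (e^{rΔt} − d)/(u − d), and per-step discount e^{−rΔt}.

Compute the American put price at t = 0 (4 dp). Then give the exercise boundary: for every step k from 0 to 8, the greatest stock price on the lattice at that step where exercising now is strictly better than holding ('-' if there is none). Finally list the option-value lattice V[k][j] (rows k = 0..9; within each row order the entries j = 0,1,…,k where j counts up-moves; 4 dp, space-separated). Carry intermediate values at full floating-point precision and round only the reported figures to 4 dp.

price = 22.9311
boundary = - - - 86.3483 98.2163 86.3483 98.2163 111.7155 98.2163
tree:
22.9311
31.3357 14.7361
41.4996 21.4785 8.1078
53.1117 30.3220 12.8164 3.4467
63.5456 41.2437 19.6805 6.0363 0.8682
72.7187 53.1117 29.1468 10.3595 1.7360 0.0000
80.7834 63.5456 41.2437 17.2947 3.4710 0.0000 0.0000
87.8736 72.7187 53.1117 27.7445 6.9400 0.0000 0.0000 0.0000
94.1071 80.7834 63.5456 41.2437 13.8761 0.0000 0.0000 0.0000 0.0000
99.5873 87.8736 72.7187 53.1117 27.7445 0.0000 0.0000 0.0000 0.0000 0.0000

Δt=0.07444, u=1.13744, d=0.87916, q=0.49620, disc=e^(-rΔt)=0.99273
k=9 terminal: V=max(K-S,0) → 99.5873 87.8736 72.7187 53.1117 27.7445 0.0000 0.0000 0.0000 0.0000 0.0000
k=8: j=0 S=45.3529 intr=94.1071 cont=93.0933 V=94.1071[EX]; j=1 S=58.6766 intr=80.7834 cont=79.7697 V=80.7834[EX]; j=2 S=75.9144 intr=63.5456 cont=62.5318 V=63.5456[EX]; j=3 S=98.2163 intr=41.2437 cont=40.2299 V=41.2437[EX]; j=4 S=127.0700 intr=12.3900 cont=13.8761 V=13.8761[hold]; j=5 S=164.4002 intr=0.0000 cont=0.0000 V=0.0000[hold]; j=6 S=212.6972 intr=0.0000 cont=0.0000 V=0.0000[hold]; j=7 S=275.1827 intr=0.0000 cont=0.0000 V=0.0000[hold]; j=8 S=356.0251 intr=0.0000 cont=0.0000 V=0.0000[hold]  S*(8)=98.2163
k=7: j=0 S=51.5864 intr=87.8736 cont=86.8599 V=87.8736[EX]; j=1 S=66.7413 intr=72.7187 cont=71.7050 V=72.7187[EX]; j=2 S=86.3483 intr=53.1117 cont=52.0979 V=53.1117[EX]; j=3 S=111.7155 intr=27.7445 cont=27.4628 V=27.7445[EX]; j=4 S=144.5349 intr=0.0000 cont=6.9400 V=6.9400[hold]; j=5 S=186.9959 intr=0.0000 cont=0.0000 V=0.0000[hold]; j=6 S=241.9310 intr=0.0000 cont=0.0000 V=0.0000[hold]; j=7 S=313.0047 intr=0.0000 cont=0.0000 V=0.0000[hold]  S*(7)=111.7155
k=6: j=0 S=58.6766 intr=80.7834 cont=79.7697 V=80.7834[EX]; j=1 S=75.9144 intr=63.5456 cont=62.5318 V=63.5456[EX]; j=2 S=98.2163 intr=41.2437 cont=40.2299 V=41.2437[EX]; j=3 S=127.0700 intr=12.3900 cont=17.2947 V=17.2947[hold]; j=4 S=164.4002 intr=0.0000 cont=3.4710 V=3.4710[hold]; j=5 S=212.6972 intr=0.0000 cont=0.0000 V=0.0000[hold]; j=6 S=275.1827 intr=0.0000 cont=0.0000 V=0.0000[hold]  S*(6)=98.2163
k=5: j=0 S=66.7413 intr=72.7187 cont=71.7050 V=72.7187[EX]; j=1 S=86.3483 intr=53.1117 cont=52.0979 V=53.1117[EX]; j=2 S=111.7155 intr=27.7445 cont=29.1468 V=29.1468[hold]; j=3 S=144.5349 intr=0.0000 cont=10.3595 V=10.3595[hold]; j=4 S=186.9959 intr=0.0000 cont=1.7360 V=1.7360[hold]; j=5 S=241.9310 intr=0.0000 cont=0.0000 V=0.0000[hold]  S*(5)=86.3483
k=4: j=0 S=75.9144 intr=63.5456 cont=62.5318 V=63.5456[EX]; j=1 S=98.2163 intr=41.2437 cont=40.9207 V=41.2437[EX]; j=2 S=127.0700 intr=12.3900 cont=19.6805 V=19.6805[hold]; j=3 S=164.4002 intr=0.0000 cont=6.0363 V=6.0363[hold]; j=4 S=212.6972 intr=0.0000 cont=0.8682 V=0.8682[hold]  S*(4)=98.2163
k=3: j=0 S=86.3483 intr=53.1117 cont=52.0979 V=53.1117[EX]; j=1 S=111.7155 intr=27.7445 cont=30.3220 V=30.3220[hold]; j=2 S=144.5349 intr=0.0000 cont=12.8164 V=12.8164[hold]; j=3 S=186.9959 intr=0.0000 cont=3.4467 V=3.4467[hold]  S*(3)=86.3483
k=2: j=0 S=98.2163 intr=41.2437 cont=41.4996 V=41.4996[hold]; j=1 S=127.0700 intr=12.3900 cont=21.4785 V=21.4785[hold]; j=2 S=164.4002 intr=0.0000 cont=8.1078 V=8.1078[hold]  S*(2)=-
k=1: j=0 S=111.7155 intr=27.7445 cont=31.3357 V=31.3357[hold]; j=1 S=144.5349 intr=0.0000 cont=14.7361 V=14.7361[hold]  S*(1)=-
k=0: j=0 S=127.0700 intr=12.3900 cont=22.9311 V=22.9311[hold]  S*(0)=-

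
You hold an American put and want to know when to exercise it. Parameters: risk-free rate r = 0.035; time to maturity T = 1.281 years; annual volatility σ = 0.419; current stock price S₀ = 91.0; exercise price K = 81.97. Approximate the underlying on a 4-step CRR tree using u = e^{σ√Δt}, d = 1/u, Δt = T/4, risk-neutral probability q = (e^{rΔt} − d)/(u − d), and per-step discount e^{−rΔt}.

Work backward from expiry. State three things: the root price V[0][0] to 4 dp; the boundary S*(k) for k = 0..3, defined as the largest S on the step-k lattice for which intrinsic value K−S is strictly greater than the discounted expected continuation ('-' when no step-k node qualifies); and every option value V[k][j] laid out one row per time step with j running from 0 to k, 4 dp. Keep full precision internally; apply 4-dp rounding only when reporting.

price = 10.7184
boundary = - - - 44.6795
tree:
10.7184
16.9802 3.7608
25.9070 7.1028 0.0000
37.2905 13.4145 0.0000 0.0000
46.7223 25.3348 0.0000 0.0000 0.0000

Δt=0.32025  u=1.26759  d=0.78890  q=0.46454  discount=0.98885
step 4 (expiry): payoffs max(K−S,0) = 46.7223 25.3348 0.0000 0.0000 0.0000
step 3: (k=3,j=0): S=44.6795, (K−S)⁺=37.2905, hold=36.3768 ⇒ V=37.2905 exercise | (k=3,j=1): S=71.7900, (K−S)⁺=10.1800, hold=13.4145 ⇒ V=13.4145 continue | (k=3,j=2): S=115.3504, (K−S)⁺=0.0000, hold=0.0000 ⇒ V=0.0000 continue | (k=3,j=3): S=185.3422, (K−S)⁺=0.0000, hold=0.0000 ⇒ V=0.0000 continue  boundary S*=44.6795
step 2: (k=2,j=0): S=56.6352, (K−S)⁺=25.3348, hold=25.9070 ⇒ V=25.9070 continue | (k=2,j=1): S=91.0000, (K−S)⁺=0.0000, hold=7.1028 ⇒ V=7.1028 continue | (k=2,j=2): S=146.2166, (K−S)⁺=0.0000, hold=0.0000 ⇒ V=0.0000 continue  boundary S*=-
step 1: (k=1,j=0): S=71.7900, (K−S)⁺=10.1800, hold=16.9802 ⇒ V=16.9802 continue | (k=1,j=1): S=115.3504, (K−S)⁺=0.0000, hold=3.7608 ⇒ V=3.7608 continue  boundary S*=-
step 0: (k=0,j=0): S=91.0000, (K−S)⁺=0.0000, hold=10.7184 ⇒ V=10.7184 continue  boundary S*=-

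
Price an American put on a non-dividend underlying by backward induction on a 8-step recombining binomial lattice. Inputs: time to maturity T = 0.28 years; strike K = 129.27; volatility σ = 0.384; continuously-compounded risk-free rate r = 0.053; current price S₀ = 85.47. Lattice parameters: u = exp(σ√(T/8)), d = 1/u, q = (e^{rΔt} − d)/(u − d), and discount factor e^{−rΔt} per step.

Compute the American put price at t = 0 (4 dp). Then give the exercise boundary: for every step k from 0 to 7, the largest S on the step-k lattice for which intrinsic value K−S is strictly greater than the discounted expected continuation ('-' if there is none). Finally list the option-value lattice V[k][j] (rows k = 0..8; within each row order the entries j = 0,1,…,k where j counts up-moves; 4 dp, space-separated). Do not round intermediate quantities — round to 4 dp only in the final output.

price = 43.8000
boundary = 85.4700 91.8361 98.6763 91.8361 98.6763 106.0261 98.6763 106.0261
tree:
43.8000
49.7248 37.4339
55.2389 43.8000 30.5937
60.3707 49.7248 37.4339 23.5936
65.1468 55.2389 43.8000 30.5937 16.5394
69.5918 60.3707 49.7248 37.4339 23.2439 9.7603
73.7287 65.1468 55.2389 43.8000 30.5937 15.5395 3.8999
77.5788 69.5918 60.3707 49.7248 37.4339 23.2439 7.7364 0.0000
81.1621 73.7287 65.1468 55.2389 43.8000 30.5937 15.3468 0.0000 0.0000

Δt=0.03500, u=1.07448, d=0.93068, q=0.49496, disc=e^(-rΔt)=0.99815
k=8 terminal: V=max(K-S,0) → 81.1621 73.7287 65.1468 55.2389 43.8000 30.5937 15.3468 0.0000 0.0000
k=7: j=0 S=51.6912 intr=77.5788 cont=77.3393 V=77.5788[EX]; j=1 S=59.6782 intr=69.5918 cont=69.3523 V=69.5918[EX]; j=2 S=68.8993 intr=60.3707 cont=60.1311 V=60.3707[EX]; j=3 S=79.5452 intr=49.7248 cont=49.4852 V=49.7248[EX]; j=4 S=91.8361 intr=37.4339 cont=37.1943 V=37.4339[EX]; j=5 S=106.0261 intr=23.2439 cont=23.0044 V=23.2439[EX]; j=6 S=122.4086 intr=6.8614 cont=7.7364 V=7.7364[hold]; j=7 S=141.3225 intr=0.0000 cont=0.0000 V=0.0000[hold]  S*(7)=106.0261
k=6: j=0 S=55.5413 intr=73.7287 cont=73.4891 V=73.7287[EX]; j=1 S=64.1232 intr=65.1468 cont=64.9072 V=65.1468[EX]; j=2 S=74.0311 intr=55.2389 cont=54.9993 V=55.2389[EX]; j=3 S=85.4700 intr=43.8000 cont=43.5604 V=43.8000[EX]; j=4 S=98.6763 intr=30.5937 cont=30.3541 V=30.5937[EX]; j=5 S=113.9232 intr=15.3468 cont=15.5395 V=15.5395[hold]; j=6 S=131.5260 intr=0.0000 cont=3.8999 V=3.8999[hold]  S*(6)=98.6763
k=5: j=0 S=59.6782 intr=69.5918 cont=69.3523 V=69.5918[EX]; j=1 S=68.8993 intr=60.3707 cont=60.1311 V=60.3707[EX]; j=2 S=79.5452 intr=49.7248 cont=49.4852 V=49.7248[EX]; j=3 S=91.8361 intr=37.4339 cont=37.1943 V=37.4339[EX]; j=4 S=106.0261 intr=23.2439 cont=23.0996 V=23.2439[EX]; j=5 S=122.4086 intr=6.8614 cont=9.7603 V=9.7603[hold]  S*(5)=106.0261
k=4: j=0 S=64.1232 intr=65.1468 cont=64.9072 V=65.1468[EX]; j=1 S=74.0311 intr=55.2389 cont=54.9993 V=55.2389[EX]; j=2 S=85.4700 intr=43.8000 cont=43.5604 V=43.8000[EX]; j=3 S=98.6763 intr=30.5937 cont=30.3541 V=30.5937[EX]; j=4 S=113.9232 intr=15.3468 cont=16.5394 V=16.5394[hold]  S*(4)=98.6763
k=3: j=0 S=68.8993 intr=60.3707 cont=60.1311 V=60.3707[EX]; j=1 S=79.5452 intr=49.7248 cont=49.4852 V=49.7248[EX]; j=2 S=91.8361 intr=37.4339 cont=37.1943 V=37.4339[EX]; j=3 S=106.0261 intr=23.2439 cont=23.5936 V=23.5936[hold]  S*(3)=91.8361
k=2: j=0 S=74.0311 intr=55.2389 cont=54.9993 V=55.2389[EX]; j=1 S=85.4700 intr=43.8000 cont=43.5604 V=43.8000[EX]; j=2 S=98.6763 intr=30.5937 cont=30.5268 V=30.5937[EX]  S*(2)=98.6763
k=1: j=0 S=79.5452 intr=49.7248 cont=49.4852 V=49.7248[EX]; j=1 S=91.8361 intr=37.4339 cont=37.1943 V=37.4339[EX]  S*(1)=91.8361
k=0: j=0 S=85.4700 intr=43.8000 cont=43.5604 V=43.8000[EX]  S*(0)=85.4700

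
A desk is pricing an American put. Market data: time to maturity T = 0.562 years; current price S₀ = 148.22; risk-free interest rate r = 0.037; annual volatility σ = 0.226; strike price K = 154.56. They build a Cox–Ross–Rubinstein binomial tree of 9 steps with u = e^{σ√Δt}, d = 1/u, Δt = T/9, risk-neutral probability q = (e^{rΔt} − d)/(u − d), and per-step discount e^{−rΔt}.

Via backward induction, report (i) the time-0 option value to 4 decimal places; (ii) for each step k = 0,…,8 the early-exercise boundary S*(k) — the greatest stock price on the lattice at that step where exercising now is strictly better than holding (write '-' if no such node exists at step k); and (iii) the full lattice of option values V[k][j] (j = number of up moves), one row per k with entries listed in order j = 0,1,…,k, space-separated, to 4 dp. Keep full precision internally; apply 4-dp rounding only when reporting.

Δt=0.06244  u=1.05810  d=0.94509  q=0.50635  discount=0.99769
step 9 (expiry): payoffs max(K−S,0) = 65.4008 54.7395 42.8034 29.4400 14.4787 0.0000 0.0000 0.0000 0.0000 0.0000
step 8: (k=8,j=0): S=94.3394, (K−S)⁺=60.2206, hold=59.8639 ⇒ V=60.2206 exercise | (k=8,j=1): S=105.6201, (K−S)⁺=48.9399, hold=48.5832 ⇒ V=48.9399 exercise | (k=8,j=2): S=118.2497, (K−S)⁺=36.3103, hold=35.9537 ⇒ V=36.3103 exercise | (k=8,j=3): S=132.3894, (K−S)⁺=22.1706, hold=21.8139 ⇒ V=22.1706 exercise | (k=8,j=4): S=148.2200, (K−S)⁺=6.3400, hold=7.1309 ⇒ V=7.1309 continue | (k=8,j=5): S=165.9435, (K−S)⁺=0.0000, hold=0.0000 ⇒ V=0.0000 continue | (k=8,j=6): S=185.7863, (K−S)⁺=0.0000, hold=0.0000 ⇒ V=0.0000 continue | (k=8,j=7): S=208.0018, (K−S)⁺=0.0000, hold=0.0000 ⇒ V=0.0000 continue | (k=8,j=8): S=232.8738, (K−S)⁺=0.0000, hold=0.0000 ⇒ V=0.0000 continue  boundary S*=132.3894
step 7: (k=7,j=0): S=99.8205, (K−S)⁺=54.7395, hold=54.3828 ⇒ V=54.7395 exercise | (k=7,j=1): S=111.7566, (K−S)⁺=42.8034, hold=42.4467 ⇒ V=42.8034 exercise | (k=7,j=2): S=125.1200, (K−S)⁺=29.4400, hold=29.0833 ⇒ V=29.4400 exercise | (k=7,j=3): S=140.0813, (K−S)⁺=14.4787, hold=14.5216 ⇒ V=14.5216 continue | (k=7,j=4): S=156.8316, (K−S)⁺=0.0000, hold=3.5120 ⇒ V=3.5120 continue | (k=7,j=5): S=175.5848, (K−S)⁺=0.0000, hold=0.0000 ⇒ V=0.0000 continue | (k=7,j=6): S=196.5805, (K−S)⁺=0.0000, hold=0.0000 ⇒ V=0.0000 continue | (k=7,j=7): S=220.0868, (K−S)⁺=0.0000, hold=0.0000 ⇒ V=0.0000 continue  boundary S*=125.1200
step 6: (k=6,j=0): S=105.6201, (K−S)⁺=48.9399, hold=48.5832 ⇒ V=48.9399 exercise | (k=6,j=1): S=118.2497, (K−S)⁺=36.3103, hold=35.9537 ⇒ V=36.3103 exercise | (k=6,j=2): S=132.3894, (K−S)⁺=22.1706, hold=21.8355 ⇒ V=22.1706 exercise | (k=6,j=3): S=148.2200, (K−S)⁺=6.3400, hold=8.9262 ⇒ V=8.9262 continue | (k=6,j=4): S=165.9435, (K−S)⁺=0.0000, hold=1.7297 ⇒ V=1.7297 continue | (k=6,j=5): S=185.7863, (K−S)⁺=0.0000, hold=0.0000 ⇒ V=0.0000 continue | (k=6,j=6): S=208.0018, (K−S)⁺=0.0000, hold=0.0000 ⇒ V=0.0000 continue  boundary S*=132.3894
step 5: (k=5,j=0): S=111.7566, (K−S)⁺=42.8034, hold=42.4467 ⇒ V=42.8034 exercise | (k=5,j=1): S=125.1200, (K−S)⁺=29.4400, hold=29.0833 ⇒ V=29.4400 exercise | (k=5,j=2): S=140.0813, (K−S)⁺=14.4787, hold=15.4285 ⇒ V=15.4285 continue | (k=5,j=3): S=156.8316, (K−S)⁺=0.0000, hold=5.2700 ⇒ V=5.2700 continue | (k=5,j=4): S=175.5848, (K−S)⁺=0.0000, hold=0.8519 ⇒ V=0.8519 continue | (k=5,j=5): S=196.5805, (K−S)⁺=0.0000, hold=0.0000 ⇒ V=0.0000 continue  boundary S*=125.1200
step 4: (k=4,j=0): S=118.2497, (K−S)⁺=36.3103, hold=35.9537 ⇒ V=36.3103 exercise | (k=4,j=1): S=132.3894, (K−S)⁺=22.1706, hold=22.2937 ⇒ V=22.2937 continue | (k=4,j=2): S=148.2200, (K−S)⁺=6.3400, hold=10.2610 ⇒ V=10.2610 continue | (k=4,j=3): S=165.9435, (K−S)⁺=0.0000, hold=3.0259 ⇒ V=3.0259 continue | (k=4,j=4): S=185.7863, (K−S)⁺=0.0000, hold=0.4196 ⇒ V=0.4196 continue  boundary S*=118.2497
step 3: (k=3,j=0): S=125.1200, (K−S)⁺=29.4400, hold=29.1456 ⇒ V=29.4400 exercise | (k=3,j=1): S=140.0813, (K−S)⁺=14.4787, hold=16.1635 ⇒ V=16.1635 continue | (k=3,j=2): S=156.8316, (K−S)⁺=0.0000, hold=6.5823 ⇒ V=6.5823 continue | (k=3,j=3): S=175.5848, (K−S)⁺=0.0000, hold=1.7022 ⇒ V=1.7022 continue  boundary S*=125.1200
step 2: (k=2,j=0): S=132.3894, (K−S)⁺=22.1706, hold=22.6650 ⇒ V=22.6650 continue | (k=2,j=1): S=148.2200, (K−S)⁺=6.3400, hold=11.2859 ⇒ V=11.2859 continue | (k=2,j=2): S=165.9435, (K−S)⁺=0.0000, hold=4.1018 ⇒ V=4.1018 continue  boundary S*=-
step 1: (k=1,j=0): S=140.0813, (K−S)⁺=14.4787, hold=16.8642 ⇒ V=16.8642 continue | (k=1,j=1): S=156.8316, (K−S)⁺=0.0000, hold=7.6305 ⇒ V=7.6305 continue  boundary S*=-
step 0: (k=0,j=0): S=148.2200, (K−S)⁺=6.3400, hold=12.1606 ⇒ V=12.1606 continue  boundary S*=-

price = 12.1606
boundary = - - - 125.1200 118.2497 125.1200 132.3894 125.1200 132.3894
tree:
12.1606
16.8642 7.6305
22.6650 11.2859 4.1018
29.4400 16.1635 6.5823 1.7022
36.3103 22.2937 10.2610 3.0259 0.4196
42.8034 29.4400 15.4285 5.2700 0.8519 0.0000
48.9399 36.3103 22.1706 8.9262 1.7297 0.0000 0.0000
54.7395 42.8034 29.4400 14.5216 3.5120 0.0000 0.0000 0.0000
60.2206 48.9399 36.3103 22.1706 7.1309 0.0000 0.0000 0.0000 0.0000
65.4008 54.7395 42.8034 29.4400 14.4787 0.0000 0.0000 0.0000 0.0000 0.0000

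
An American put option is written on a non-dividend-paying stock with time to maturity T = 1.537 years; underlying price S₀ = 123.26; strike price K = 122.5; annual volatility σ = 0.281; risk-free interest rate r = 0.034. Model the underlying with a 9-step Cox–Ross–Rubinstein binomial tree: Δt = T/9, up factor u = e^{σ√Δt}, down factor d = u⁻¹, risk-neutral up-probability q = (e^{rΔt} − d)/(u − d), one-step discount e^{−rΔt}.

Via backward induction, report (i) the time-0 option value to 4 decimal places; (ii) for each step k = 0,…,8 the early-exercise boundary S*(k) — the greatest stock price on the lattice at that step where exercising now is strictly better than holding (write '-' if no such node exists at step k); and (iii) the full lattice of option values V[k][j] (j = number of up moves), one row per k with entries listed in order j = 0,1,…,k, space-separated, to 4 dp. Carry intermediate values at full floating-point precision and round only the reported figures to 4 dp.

Δt=0.17078  u=1.12314  d=0.89036  q=0.49602  discount=0.99421
step 9 (expiry): payoffs max(K−S,0) = 79.1555 67.8238 53.5297 35.4986 12.7536 0.0000 0.0000 0.0000 0.0000 0.0000
step 8: (k=8,j=0): S=48.6817, (K−S)⁺=73.8183, hold=73.1090 ⇒ V=73.8183 exercise | (k=8,j=1): S=61.4087, (K−S)⁺=61.0913, hold=60.3820 ⇒ V=61.0913 exercise | (k=8,j=2): S=77.4630, (K−S)⁺=45.0370, hold=44.3278 ⇒ V=45.0370 exercise | (k=8,j=3): S=97.7143, (K−S)⁺=24.7857, hold=24.0765 ⇒ V=24.7857 exercise | (k=8,j=4): S=123.2600, (K−S)⁺=0.0000, hold=6.3904 ⇒ V=6.3904 continue | (k=8,j=5): S=155.4842, (K−S)⁺=0.0000, hold=0.0000 ⇒ V=0.0000 continue | (k=8,j=6): S=196.1328, (K−S)⁺=0.0000, hold=0.0000 ⇒ V=0.0000 continue | (k=8,j=7): S=247.4083, (K−S)⁺=0.0000, hold=0.0000 ⇒ V=0.0000 continue | (k=8,j=8): S=312.0889, (K−S)⁺=0.0000, hold=0.0000 ⇒ V=0.0000 continue  boundary S*=97.7143
step 7: (k=7,j=0): S=54.6762, (K−S)⁺=67.8238, hold=67.1146 ⇒ V=67.8238 exercise | (k=7,j=1): S=68.9703, (K−S)⁺=53.5297, hold=52.8205 ⇒ V=53.5297 exercise | (k=7,j=2): S=87.0014, (K−S)⁺=35.4986, hold=34.7894 ⇒ V=35.4986 exercise | (k=7,j=3): S=109.7464, (K−S)⁺=12.7536, hold=15.5706 ⇒ V=15.5706 continue | (k=7,j=4): S=138.4376, (K−S)⁺=0.0000, hold=3.2020 ⇒ V=3.2020 continue | (k=7,j=5): S=174.6297, (K−S)⁺=0.0000, hold=0.0000 ⇒ V=0.0000 continue | (k=7,j=6): S=220.2836, (K−S)⁺=0.0000, hold=0.0000 ⇒ V=0.0000 continue | (k=7,j=7): S=277.8729, (K−S)⁺=0.0000, hold=0.0000 ⇒ V=0.0000 continue  boundary S*=87.0014
step 6: (k=6,j=0): S=61.4087, (K−S)⁺=61.0913, hold=60.3820 ⇒ V=61.0913 exercise | (k=6,j=1): S=77.4630, (K−S)⁺=45.0370, hold=44.3278 ⇒ V=45.0370 exercise | (k=6,j=2): S=97.7143, (K−S)⁺=24.7857, hold=25.4656 ⇒ V=25.4656 continue | (k=6,j=3): S=123.2600, (K−S)⁺=0.0000, hold=9.3809 ⇒ V=9.3809 continue | (k=6,j=4): S=155.4842, (K−S)⁺=0.0000, hold=1.6044 ⇒ V=1.6044 continue | (k=6,j=5): S=196.1328, (K−S)⁺=0.0000, hold=0.0000 ⇒ V=0.0000 continue | (k=6,j=6): S=247.4083, (K−S)⁺=0.0000, hold=0.0000 ⇒ V=0.0000 continue  boundary S*=77.4630
step 5: (k=5,j=0): S=68.9703, (K−S)⁺=53.5297, hold=52.8205 ⇒ V=53.5297 exercise | (k=5,j=1): S=87.0014, (K−S)⁺=35.4986, hold=35.1247 ⇒ V=35.4986 exercise | (k=5,j=2): S=109.7464, (K−S)⁺=12.7536, hold=17.3861 ⇒ V=17.3861 continue | (k=5,j=3): S=138.4376, (K−S)⁺=0.0000, hold=5.4916 ⇒ V=5.4916 continue | (k=5,j=4): S=174.6297, (K−S)⁺=0.0000, hold=0.8039 ⇒ V=0.8039 continue | (k=5,j=5): S=220.2836, (K−S)⁺=0.0000, hold=0.0000 ⇒ V=0.0000 continue  boundary S*=87.0014
step 4: (k=4,j=0): S=77.4630, (K−S)⁺=45.0370, hold=44.3278 ⇒ V=45.0370 exercise | (k=4,j=1): S=97.7143, (K−S)⁺=24.7857, hold=26.3609 ⇒ V=26.3609 continue | (k=4,j=2): S=123.2600, (K−S)⁺=0.0000, hold=11.4197 ⇒ V=11.4197 continue | (k=4,j=3): S=155.4842, (K−S)⁺=0.0000, hold=3.1481 ⇒ V=3.1481 continue | (k=4,j=4): S=196.1328, (K−S)⁺=0.0000, hold=0.4028 ⇒ V=0.4028 continue  boundary S*=77.4630
step 3: (k=3,j=0): S=87.0014, (K−S)⁺=35.4986, hold=35.5662 ⇒ V=35.5662 continue | (k=3,j=1): S=109.7464, (K−S)⁺=12.7536, hold=18.8401 ⇒ V=18.8401 continue | (k=3,j=2): S=138.4376, (K−S)⁺=0.0000, hold=7.2745 ⇒ V=7.2745 continue | (k=3,j=3): S=174.6297, (K−S)⁺=0.0000, hold=1.7760 ⇒ V=1.7760 continue  boundary S*=-
step 2: (k=2,j=0): S=97.7143, (K−S)⁺=24.7857, hold=27.1119 ⇒ V=27.1119 continue | (k=2,j=1): S=123.2600, (K−S)⁺=0.0000, hold=13.0274 ⇒ V=13.0274 continue | (k=2,j=2): S=155.4842, (K−S)⁺=0.0000, hold=4.5208 ⇒ V=4.5208 continue  boundary S*=-
step 1: (k=1,j=0): S=109.7464, (K−S)⁺=12.7536, hold=20.0092 ⇒ V=20.0092 continue | (k=1,j=1): S=138.4376, (K−S)⁺=0.0000, hold=8.7570 ⇒ V=8.7570 continue  boundary S*=-
step 0: (k=0,j=0): S=123.2600, (K−S)⁺=0.0000, hold=14.3444 ⇒ V=14.3444 continue  boundary S*=-

price = 14.3444
boundary = - - - - 77.4630 87.0014 77.4630 87.0014 97.7143
tree:
14.3444
20.0092 8.7570
27.1119 13.0274 4.5208
35.5662 18.8401 7.2745 1.7760
45.0370 26.3609 11.4197 3.1481 0.4028
53.5297 35.4986 17.3861 5.4916 0.8039 0.0000
61.0913 45.0370 25.4656 9.3809 1.6044 0.0000 0.0000
67.8238 53.5297 35.4986 15.5706 3.2020 0.0000 0.0000 0.0000
73.8183 61.0913 45.0370 24.7857 6.3904 0.0000 0.0000 0.0000 0.0000
79.1555 67.8238 53.5297 35.4986 12.7536 0.0000 0.0000 0.0000 0.0000 0.0000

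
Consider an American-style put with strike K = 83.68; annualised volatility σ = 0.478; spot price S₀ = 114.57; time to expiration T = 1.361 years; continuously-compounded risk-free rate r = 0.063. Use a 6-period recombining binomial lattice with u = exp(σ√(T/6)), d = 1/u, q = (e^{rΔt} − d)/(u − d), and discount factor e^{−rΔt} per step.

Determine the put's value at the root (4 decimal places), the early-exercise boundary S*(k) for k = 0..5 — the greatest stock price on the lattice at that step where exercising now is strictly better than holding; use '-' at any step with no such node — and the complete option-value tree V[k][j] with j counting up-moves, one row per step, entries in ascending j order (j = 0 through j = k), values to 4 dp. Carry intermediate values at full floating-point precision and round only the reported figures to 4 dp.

price = 7.9134
boundary = - - - - 46.0882 57.8709
tree:
7.9134
12.2632 3.3393
18.5004 5.7322 0.7922
26.9712 9.6864 1.5298 0.0000
37.5918 16.0350 2.9539 0.0000 0.0000
46.9755 25.8091 5.7040 0.0000 0.0000 0.0000
54.4486 37.5918 11.0141 0.0000 0.0000 0.0000 0.0000

Δt=0.22683  u=1.25565  d=0.79640  q=0.47467  discount=0.98581
step 6 (expiry): payoffs max(K−S,0) = 54.4486 37.5918 11.0141 0.0000 0.0000 0.0000 0.0000
step 5: (k=5,j=0): S=36.7045, (K−S)⁺=46.9755, hold=45.7881 ⇒ V=46.9755 exercise | (k=5,j=1): S=57.8709, (K−S)⁺=25.8091, hold=24.6218 ⇒ V=25.8091 exercise | (k=5,j=2): S=91.2432, (K−S)⁺=0.0000, hold=5.7040 ⇒ V=5.7040 continue | (k=5,j=3): S=143.8604, (K−S)⁺=0.0000, hold=0.0000 ⇒ V=0.0000 continue | (k=5,j=4): S=226.8202, (K−S)⁺=0.0000, hold=0.0000 ⇒ V=0.0000 continue | (k=5,j=5): S=357.6203, (K−S)⁺=0.0000, hold=0.0000 ⇒ V=0.0000 continue  boundary S*=57.8709
step 4: (k=4,j=0): S=46.0882, (K−S)⁺=37.5918, hold=36.4045 ⇒ V=37.5918 exercise | (k=4,j=1): S=72.6659, (K−S)⁺=11.0141, hold=16.0350 ⇒ V=16.0350 continue | (k=4,j=2): S=114.5700, (K−S)⁺=0.0000, hold=2.9539 ⇒ V=2.9539 continue | (k=4,j=3): S=180.6390, (K−S)⁺=0.0000, hold=0.0000 ⇒ V=0.0000 continue | (k=4,j=4): S=284.8078, (K−S)⁺=0.0000, hold=0.0000 ⇒ V=0.0000 continue  boundary S*=46.0882
step 3: (k=3,j=0): S=57.8709, (K−S)⁺=25.8091, hold=26.9712 ⇒ V=26.9712 continue | (k=3,j=1): S=91.2432, (K−S)⁺=0.0000, hold=9.6864 ⇒ V=9.6864 continue | (k=3,j=2): S=143.8604, (K−S)⁺=0.0000, hold=1.5298 ⇒ V=1.5298 continue | (k=3,j=3): S=226.8202, (K−S)⁺=0.0000, hold=0.0000 ⇒ V=0.0000 continue  boundary S*=-
step 2: (k=2,j=0): S=72.6659, (K−S)⁺=11.0141, hold=18.5004 ⇒ V=18.5004 continue | (k=2,j=1): S=114.5700, (K−S)⁺=0.0000, hold=5.7322 ⇒ V=5.7322 continue | (k=2,j=2): S=180.6390, (K−S)⁺=0.0000, hold=0.7922 ⇒ V=0.7922 continue  boundary S*=-
step 1: (k=1,j=0): S=91.2432, (K−S)⁺=0.0000, hold=12.2632 ⇒ V=12.2632 continue | (k=1,j=1): S=143.8604, (K−S)⁺=0.0000, hold=3.3393 ⇒ V=3.3393 continue  boundary S*=-
step 0: (k=0,j=0): S=114.5700, (K−S)⁺=0.0000, hold=7.9134 ⇒ V=7.9134 continue  boundary S*=-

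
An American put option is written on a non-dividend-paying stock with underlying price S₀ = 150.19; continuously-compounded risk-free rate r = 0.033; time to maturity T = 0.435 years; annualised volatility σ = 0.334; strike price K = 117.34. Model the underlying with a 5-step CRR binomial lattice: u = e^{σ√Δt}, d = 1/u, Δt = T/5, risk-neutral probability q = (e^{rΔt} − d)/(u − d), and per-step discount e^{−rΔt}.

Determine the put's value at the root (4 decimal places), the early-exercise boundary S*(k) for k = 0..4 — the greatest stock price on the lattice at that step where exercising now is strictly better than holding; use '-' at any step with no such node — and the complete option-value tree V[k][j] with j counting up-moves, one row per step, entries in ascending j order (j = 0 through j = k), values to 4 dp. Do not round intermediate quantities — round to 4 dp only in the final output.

price = 1.8043
boundary = - - - - 101.2748
tree:
1.8043
3.1891 0.3733
5.5655 0.7340 0.0000
9.5569 1.4433 0.0000 0.0000
16.0652 2.8379 0.0000 0.0000 0.0000
25.5667 5.5800 0.0000 0.0000 0.0000 0.0000

params: Δt=0.08700 u=1.10353 d=0.90618 q=0.48996 e^(-rΔt)=0.99713
t_5 payoffs: 25.5667 5.5800 0.0000 0.0000 0.0000 0.0000
t_4: node(4,0) S=101.2748 payoff=16.0652 vs cont=15.7288 → 16.0652 [stop]  node(4,1) S=123.3307 payoff=0.0000 vs cont=2.8379 → 2.8379 [wait]  node(4,2) S=150.1900 payoff=0.0000 vs cont=0.0000 → 0.0000 [wait]  node(4,3) S=182.8988 payoff=0.0000 vs cont=0.0000 → 0.0000 [wait]  node(4,4) S=222.7310 payoff=0.0000 vs cont=0.0000 → 0.0000 [wait]  ⇒ S*(4)=101.2748
t_3: node(3,0) S=111.7600 payoff=5.5800 vs cont=9.5569 → 9.5569 [wait]  node(3,1) S=136.0994 payoff=0.0000 vs cont=1.4433 → 1.4433 [wait]  node(3,2) S=165.7395 payoff=0.0000 vs cont=0.0000 → 0.0000 [wait]  node(3,3) S=201.8346 payoff=0.0000 vs cont=0.0000 → 0.0000 [wait]  ⇒ S*(3)=-
t_2: node(2,0) S=123.3307 payoff=0.0000 vs cont=5.5655 → 5.5655 [wait]  node(2,1) S=150.1900 payoff=0.0000 vs cont=0.7340 → 0.7340 [wait]  node(2,2) S=182.8988 payoff=0.0000 vs cont=0.0000 → 0.0000 [wait]  ⇒ S*(2)=-
t_1: node(1,0) S=136.0994 payoff=0.0000 vs cont=3.1891 → 3.1891 [wait]  node(1,1) S=165.7395 payoff=0.0000 vs cont=0.3733 → 0.3733 [wait]  ⇒ S*(1)=-
t_0: node(0,0) S=150.1900 payoff=0.0000 vs cont=1.8043 → 1.8043 [wait]  ⇒ S*(0)=-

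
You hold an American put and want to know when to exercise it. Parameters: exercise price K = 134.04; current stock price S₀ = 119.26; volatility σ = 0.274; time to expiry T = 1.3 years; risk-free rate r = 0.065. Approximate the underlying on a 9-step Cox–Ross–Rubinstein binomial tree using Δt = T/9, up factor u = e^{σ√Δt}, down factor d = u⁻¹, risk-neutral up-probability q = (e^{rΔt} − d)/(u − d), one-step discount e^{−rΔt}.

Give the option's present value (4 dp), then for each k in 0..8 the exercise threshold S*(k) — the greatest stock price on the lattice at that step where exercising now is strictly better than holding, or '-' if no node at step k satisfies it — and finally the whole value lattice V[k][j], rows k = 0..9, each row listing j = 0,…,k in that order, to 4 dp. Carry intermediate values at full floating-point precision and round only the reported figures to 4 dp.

Δt=0.14444  u=1.10975  d=0.90110  q=0.51920  discount=0.99066
step 9 (expiry): payoffs max(K−S,0) = 87.3242 76.5073 63.1857 46.7795 26.5745 1.6910 0.0000 0.0000 0.0000 0.0000
step 8: (k=8,j=0): S=51.8429, (K−S)⁺=82.1971, hold=80.9445 ⇒ V=82.1971 exercise | (k=8,j=1): S=63.8470, (K−S)⁺=70.1930, hold=68.9404 ⇒ V=70.1930 exercise | (k=8,j=2): S=78.6307, (K−S)⁺=55.4093, hold=54.1567 ⇒ V=55.4093 exercise | (k=8,j=3): S=96.8375, (K−S)⁺=37.2025, hold=35.9499 ⇒ V=37.2025 exercise | (k=8,j=4): S=119.2600, (K−S)⁺=14.7800, hold=13.5274 ⇒ V=14.7800 exercise | (k=8,j=5): S=146.8744, (K−S)⁺=0.0000, hold=0.8055 ⇒ V=0.8055 continue | (k=8,j=6): S=180.8829, (K−S)⁺=0.0000, hold=0.0000 ⇒ V=0.0000 continue | (k=8,j=7): S=222.7660, (K−S)⁺=0.0000, hold=0.0000 ⇒ V=0.0000 continue | (k=8,j=8): S=274.3471, (K−S)⁺=0.0000, hold=0.0000 ⇒ V=0.0000 continue  boundary S*=119.2600
step 7: (k=7,j=0): S=57.5327, (K−S)⁺=76.5073, hold=75.2547 ⇒ V=76.5073 exercise | (k=7,j=1): S=70.8543, (K−S)⁺=63.1857, hold=61.9331 ⇒ V=63.1857 exercise | (k=7,j=2): S=87.2605, (K−S)⁺=46.7795, hold=45.5269 ⇒ V=46.7795 exercise | (k=7,j=3): S=107.4655, (K−S)⁺=26.5745, hold=25.3219 ⇒ V=26.5745 exercise | (k=7,j=4): S=132.3490, (K−S)⁺=1.6910, hold=7.4541 ⇒ V=7.4541 continue | (k=7,j=5): S=162.9941, (K−S)⁺=0.0000, hold=0.3836 ⇒ V=0.3836 continue | (k=7,j=6): S=200.7351, (K−S)⁺=0.0000, hold=0.0000 ⇒ V=0.0000 continue | (k=7,j=7): S=247.2149, (K−S)⁺=0.0000, hold=0.0000 ⇒ V=0.0000 continue  boundary S*=107.4655
step 6: (k=6,j=0): S=63.8470, (K−S)⁺=70.1930, hold=68.9404 ⇒ V=70.1930 exercise | (k=6,j=1): S=78.6307, (K−S)⁺=55.4093, hold=54.1567 ⇒ V=55.4093 exercise | (k=6,j=2): S=96.8375, (K−S)⁺=37.2025, hold=35.9499 ⇒ V=37.2025 exercise | (k=6,j=3): S=119.2600, (K−S)⁺=14.7800, hold=16.4916 ⇒ V=16.4916 continue | (k=6,j=4): S=146.8744, (K−S)⁺=0.0000, hold=3.7478 ⇒ V=3.7478 continue | (k=6,j=5): S=180.8829, (K−S)⁺=0.0000, hold=0.1827 ⇒ V=0.1827 continue | (k=6,j=6): S=222.7660, (K−S)⁺=0.0000, hold=0.0000 ⇒ V=0.0000 continue  boundary S*=96.8375
step 5: (k=5,j=0): S=70.8543, (K−S)⁺=63.1857, hold=61.9331 ⇒ V=63.1857 exercise | (k=5,j=1): S=87.2605, (K−S)⁺=46.7795, hold=45.5269 ⇒ V=46.7795 exercise | (k=5,j=2): S=107.4655, (K−S)⁺=26.5745, hold=26.2023 ⇒ V=26.5745 exercise | (k=5,j=3): S=132.3490, (K−S)⁺=1.6910, hold=9.7827 ⇒ V=9.7827 continue | (k=5,j=4): S=162.9941, (K−S)⁺=0.0000, hold=1.8791 ⇒ V=1.8791 continue | (k=5,j=5): S=200.7351, (K−S)⁺=0.0000, hold=0.0870 ⇒ V=0.0870 continue  boundary S*=107.4655
step 4: (k=4,j=0): S=78.6307, (K−S)⁺=55.4093, hold=54.1567 ⇒ V=55.4093 exercise | (k=4,j=1): S=96.8375, (K−S)⁺=37.2025, hold=35.9499 ⇒ V=37.2025 exercise | (k=4,j=2): S=119.2600, (K−S)⁺=14.7800, hold=17.6893 ⇒ V=17.6893 continue | (k=4,j=3): S=146.8744, (K−S)⁺=0.0000, hold=5.6261 ⇒ V=5.6261 continue | (k=4,j=4): S=180.8829, (K−S)⁺=0.0000, hold=0.9398 ⇒ V=0.9398 continue  boundary S*=96.8375
step 3: (k=3,j=0): S=87.2605, (K−S)⁺=46.7795, hold=45.5269 ⇒ V=46.7795 exercise | (k=3,j=1): S=107.4655, (K−S)⁺=26.5745, hold=26.8183 ⇒ V=26.8183 continue | (k=3,j=2): S=132.3490, (K−S)⁺=1.6910, hold=11.3193 ⇒ V=11.3193 continue | (k=3,j=3): S=162.9941, (K−S)⁺=0.0000, hold=3.1631 ⇒ V=3.1631 continue  boundary S*=87.2605
step 2: (k=2,j=0): S=96.8375, (K−S)⁺=37.2025, hold=36.0753 ⇒ V=37.2025 exercise | (k=2,j=1): S=119.2600, (K−S)⁺=14.7800, hold=18.5958 ⇒ V=18.5958 continue | (k=2,j=2): S=146.8744, (K−S)⁺=0.0000, hold=7.0184 ⇒ V=7.0184 continue  boundary S*=96.8375
step 1: (k=1,j=0): S=107.4655, (K−S)⁺=26.5745, hold=27.2846 ⇒ V=27.2846 continue | (k=1,j=1): S=132.3490, (K−S)⁺=1.6910, hold=12.4672 ⇒ V=12.4672 continue  boundary S*=-
step 0: (k=0,j=0): S=119.2600, (K−S)⁺=14.7800, hold=19.4083 ⇒ V=19.4083 continue  boundary S*=-

price = 19.4083
boundary = - - 96.8375 87.2605 96.8375 107.4655 96.8375 107.4655 119.2600
tree:
19.4083
27.2846 12.4672
37.2025 18.5958 7.0184
46.7795 26.8183 11.3193 3.1631
55.4093 37.2025 17.6893 5.6261 0.9398
63.1857 46.7795 26.5745 9.7827 1.8791 0.0870
70.1930 55.4093 37.2025 16.4916 3.7478 0.1827 0.0000
76.5073 63.1857 46.7795 26.5745 7.4541 0.3836 0.0000 0.0000
82.1971 70.1930 55.4093 37.2025 14.7800 0.8055 0.0000 0.0000 0.0000
87.3242 76.5073 63.1857 46.7795 26.5745 1.6910 0.0000 0.0000 0.0000 0.0000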